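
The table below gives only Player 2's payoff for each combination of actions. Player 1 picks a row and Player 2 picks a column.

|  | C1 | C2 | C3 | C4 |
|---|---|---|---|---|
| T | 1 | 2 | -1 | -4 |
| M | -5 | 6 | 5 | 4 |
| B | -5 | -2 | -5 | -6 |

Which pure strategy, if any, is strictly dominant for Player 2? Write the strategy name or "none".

C2

C2 vs C1: T: 2>1, M: 6>-5, B: -2>-5.
C2 vs C3: T: 2>-1, M: 6>5, B: -2>-5.
C2 vs C4: T: 2>-4, M: 6>4, B: -2>-6.
C2 strictly beats every other strategy against every opponent action, so it is strictly dominant.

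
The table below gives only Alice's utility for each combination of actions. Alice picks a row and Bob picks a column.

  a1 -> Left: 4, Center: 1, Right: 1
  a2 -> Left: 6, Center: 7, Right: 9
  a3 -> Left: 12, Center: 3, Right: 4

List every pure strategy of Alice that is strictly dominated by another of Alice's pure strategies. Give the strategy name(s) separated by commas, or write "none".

a1

a1: dominated, since a2 does at least as well everywhere (Left: 6>4, Center: 7>1, Right: 9>1).
Nothing dominates a2: a1 at Left (6>4); a3 at Center (7>3).
a3 is not dominated — it holds its own against a1 at Left (12>4); a2 at Left (12>6).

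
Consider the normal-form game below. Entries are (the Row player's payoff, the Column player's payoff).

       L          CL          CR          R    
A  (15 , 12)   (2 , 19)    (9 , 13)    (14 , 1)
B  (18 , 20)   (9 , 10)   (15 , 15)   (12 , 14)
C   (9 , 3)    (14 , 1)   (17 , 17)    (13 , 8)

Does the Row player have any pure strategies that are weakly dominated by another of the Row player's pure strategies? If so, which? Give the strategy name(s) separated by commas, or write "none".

none

Nothing dominates A: B at R (14>12); C at L (15>9).
B: no other strategy beats it everywhere (A at L (18>15); C at L (18>9)).
C is not dominated — it holds its own against A at CL (14>2); B at CL (14>9).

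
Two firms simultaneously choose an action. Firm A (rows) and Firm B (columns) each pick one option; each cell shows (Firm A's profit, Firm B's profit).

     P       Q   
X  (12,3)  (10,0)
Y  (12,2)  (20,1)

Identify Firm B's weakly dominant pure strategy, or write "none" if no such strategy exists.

P

P vs Q: X: 3>0, Y: 2>1.
P is at least as good as every other strategy against every opponent action, so it is weakly dominant.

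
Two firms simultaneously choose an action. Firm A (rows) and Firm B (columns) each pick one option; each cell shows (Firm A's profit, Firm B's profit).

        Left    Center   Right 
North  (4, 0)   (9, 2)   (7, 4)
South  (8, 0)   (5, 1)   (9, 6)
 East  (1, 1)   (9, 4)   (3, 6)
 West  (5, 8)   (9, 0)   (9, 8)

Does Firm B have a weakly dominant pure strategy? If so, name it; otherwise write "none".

Right

Right vs Left: North: 4>0, South: 6>0, East: 6>1, West: 8=8.
Right vs Center: North: 4>2, South: 6>1, East: 6>4, West: 8>0.
Right is at least as good as every other strategy against every opponent action, so it is weakly dominant.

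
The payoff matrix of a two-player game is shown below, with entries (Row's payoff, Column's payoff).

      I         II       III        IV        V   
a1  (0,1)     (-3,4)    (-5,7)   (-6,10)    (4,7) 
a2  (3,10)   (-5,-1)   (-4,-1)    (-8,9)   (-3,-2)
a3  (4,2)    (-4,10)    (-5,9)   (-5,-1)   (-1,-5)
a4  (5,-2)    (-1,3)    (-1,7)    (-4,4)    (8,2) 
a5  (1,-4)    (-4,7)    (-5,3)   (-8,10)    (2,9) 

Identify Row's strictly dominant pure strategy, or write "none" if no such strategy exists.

a4 vs a1: I: 5>0, II: -1>-3, III: -1>-5, IV: -4>-6, V: 8>4.
a4 vs a2: I: 5>3, II: -1>-5, III: -1>-4, IV: -4>-8, V: 8>-3.
a4 vs a3: I: 5>4, II: -1>-4, III: -1>-5, IV: -4>-5, V: 8>-1.
a4 vs a5: I: 5>1, II: -1>-4, III: -1>-5, IV: -4>-8, V: 8>2.
a4 strictly beats every other strategy against every opponent action, so it is strictly dominant.

a4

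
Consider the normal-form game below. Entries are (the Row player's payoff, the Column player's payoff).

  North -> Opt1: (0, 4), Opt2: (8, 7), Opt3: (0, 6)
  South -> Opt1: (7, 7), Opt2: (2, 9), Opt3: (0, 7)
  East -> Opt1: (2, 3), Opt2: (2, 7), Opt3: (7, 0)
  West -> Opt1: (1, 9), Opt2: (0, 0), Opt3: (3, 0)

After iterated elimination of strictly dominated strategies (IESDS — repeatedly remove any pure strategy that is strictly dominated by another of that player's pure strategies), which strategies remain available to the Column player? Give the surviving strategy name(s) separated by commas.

Opt2

Row West is eliminated: East beats it against every remaining column (Opt1: 2>1, Opt2: 2>0, Opt3: 7>3).
The Column player's strategy Opt1 is strictly dominated by Opt2 (North: 7>4, South: 9>7, East: 7>3) and is removed.
For the Column player, Opt2 strictly dominates Opt3 on the remaining rows (North: 7>6, South: 9>7, East: 7>0); eliminate Opt3.
Row South is eliminated: North beats it against every remaining column (Opt2: 8>2).
For the Row player, North strictly dominates East on the remaining columns (Opt2: 8>2); eliminate East.
Among the remaining strategies, none is strictly dominated by another pure strategy of the same player, so the elimination stops.
Surviving strategies — the Row player: {North}; the Column player: {Opt2}.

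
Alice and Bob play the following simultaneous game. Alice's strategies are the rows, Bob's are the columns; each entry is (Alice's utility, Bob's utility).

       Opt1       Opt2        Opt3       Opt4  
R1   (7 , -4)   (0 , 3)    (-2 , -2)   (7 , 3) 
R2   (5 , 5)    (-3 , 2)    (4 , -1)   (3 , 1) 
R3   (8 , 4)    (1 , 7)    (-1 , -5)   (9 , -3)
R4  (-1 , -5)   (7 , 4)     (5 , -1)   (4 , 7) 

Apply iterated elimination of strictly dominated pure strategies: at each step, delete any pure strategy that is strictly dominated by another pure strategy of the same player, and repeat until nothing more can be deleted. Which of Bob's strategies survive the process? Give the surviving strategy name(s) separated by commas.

For Alice, R3 strictly dominates R1 on the remaining columns (Opt1: 8>7, Opt2: 1>0, Opt3: -1>-2, Opt4: 9>7); eliminate R1.
Bob's strategy Opt3 is strictly dominated by Opt2 (R2: 2>-1, R3: 7>-5, R4: 4>-1) and is removed.
Row R2 is eliminated: R3 beats it against every remaining column (Opt1: 8>5, Opt2: 1>-3, Opt4: 9>3).
Column Opt1 is eliminated: Opt2 beats it against every remaining row (R3: 7>4, R4: 4>-5).
Among the remaining strategies, none is strictly dominated by another pure strategy of the same player, so the elimination stops.
Surviving strategies — Alice: {R3, R4}; Bob: {Opt2, Opt4}.

Opt2, Opt4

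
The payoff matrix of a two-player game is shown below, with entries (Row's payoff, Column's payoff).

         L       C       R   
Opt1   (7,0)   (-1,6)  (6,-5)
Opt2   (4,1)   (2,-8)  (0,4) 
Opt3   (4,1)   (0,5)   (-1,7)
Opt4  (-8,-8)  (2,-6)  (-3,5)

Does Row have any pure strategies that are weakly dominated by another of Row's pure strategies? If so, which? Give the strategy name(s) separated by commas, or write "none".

Opt3, Opt4

Nothing dominates Opt1: Opt2 at L (7>4); Opt3 at L (7>4); Opt4 at L (7>-8).
Opt2 is not dominated — it holds its own against Opt1 at C (2>-1); Opt3 at C (2>0); Opt4 at L (4>-8).
Opt3: dominated, since Opt2 does at least as well everywhere (L: 4=4, C: 2>0, R: 0>-1).
Opt2 weakly dominates Opt4 — L: 4>-8, C: 2=2, R: 0>-3.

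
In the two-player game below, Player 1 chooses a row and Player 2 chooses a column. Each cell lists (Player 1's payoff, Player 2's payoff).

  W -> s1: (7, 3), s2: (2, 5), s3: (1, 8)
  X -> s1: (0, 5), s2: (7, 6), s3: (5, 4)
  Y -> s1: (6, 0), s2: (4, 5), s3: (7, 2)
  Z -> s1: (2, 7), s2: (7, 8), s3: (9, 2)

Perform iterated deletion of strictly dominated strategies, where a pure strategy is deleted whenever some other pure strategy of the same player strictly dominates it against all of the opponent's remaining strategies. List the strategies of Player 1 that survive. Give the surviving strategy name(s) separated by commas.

X, Z

Player 2's strategy s1 is strictly dominated by s2 (W: 5>3, X: 6>5, Y: 5>0, Z: 8>7) and is removed.
Row W is eliminated: X beats it against every remaining column (s2: 7>2, s3: 5>1).
For Player 1, Z strictly dominates Y on the remaining columns (s2: 7>4, s3: 9>7); eliminate Y.
Column s3 is eliminated: s2 beats it against every remaining row (X: 6>4, Z: 8>2).
Among the remaining strategies, none is strictly dominated by another pure strategy of the same player, so the elimination stops.
Surviving strategies — Player 1: {X, Z}; Player 2: {s2}.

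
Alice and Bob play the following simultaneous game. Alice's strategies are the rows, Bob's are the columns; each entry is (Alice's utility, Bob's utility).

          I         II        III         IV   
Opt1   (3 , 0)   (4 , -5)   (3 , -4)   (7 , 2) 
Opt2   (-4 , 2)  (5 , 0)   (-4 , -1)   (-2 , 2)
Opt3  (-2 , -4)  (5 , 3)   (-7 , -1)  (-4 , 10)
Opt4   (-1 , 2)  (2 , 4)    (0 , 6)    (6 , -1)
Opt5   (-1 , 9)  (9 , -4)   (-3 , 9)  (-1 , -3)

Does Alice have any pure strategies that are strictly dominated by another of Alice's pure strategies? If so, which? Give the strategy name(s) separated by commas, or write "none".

Nothing dominates Opt1: Opt2 at I (3>-4); Opt3 at I (3>-2); Opt4 at I (3>-1); Opt5 at I (3>-1).
Opt5 strictly dominates Opt2 — I: -1>-4, II: 9>5, III: -3>-4, IV: -1>-2.
Opt5 strictly dominates Opt3 — I: -1>-2, II: 9>5, III: -3>-7, IV: -1>-4.
Opt4 is strictly dominated by Opt1 (I: 3>-1, II: 4>2, III: 3>0, IV: 7>6).
Opt5 is not dominated — it holds its own against Opt1 at II (9>4); Opt2 at I (-1>-4); Opt3 at I (-1>-2); Opt4 at I (-1=-1).

Opt2, Opt3, Opt4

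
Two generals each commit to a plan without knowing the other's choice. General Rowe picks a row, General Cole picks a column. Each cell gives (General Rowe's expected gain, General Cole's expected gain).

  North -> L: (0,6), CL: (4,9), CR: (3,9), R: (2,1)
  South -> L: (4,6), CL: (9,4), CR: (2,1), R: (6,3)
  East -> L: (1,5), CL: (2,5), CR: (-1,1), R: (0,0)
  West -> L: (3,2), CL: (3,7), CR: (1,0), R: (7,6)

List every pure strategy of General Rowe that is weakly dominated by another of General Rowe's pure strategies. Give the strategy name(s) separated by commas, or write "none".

East

North: no other strategy beats it everywhere (South at CR (3>2); East at CL (4>2); West at CL (4>3)).
South: no other strategy beats it everywhere (North at L (4>0); East at L (4>1); West at L (4>3)).
South weakly dominates East — L: 4>1, CL: 9>2, CR: 2>-1, R: 6>0.
Nothing dominates West: North at L (3>0); South at R (7>6); East at L (3>1).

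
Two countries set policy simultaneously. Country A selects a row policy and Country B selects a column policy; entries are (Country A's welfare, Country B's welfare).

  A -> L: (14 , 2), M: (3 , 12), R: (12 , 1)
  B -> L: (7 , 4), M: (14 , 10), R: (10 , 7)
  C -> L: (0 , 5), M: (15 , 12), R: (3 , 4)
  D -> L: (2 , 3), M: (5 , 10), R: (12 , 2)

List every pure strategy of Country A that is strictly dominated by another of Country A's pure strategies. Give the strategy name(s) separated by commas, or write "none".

A is not dominated — it holds its own against B at L (14>7); C at L (14>0); D at L (14>2).
B: no other strategy beats it everywhere (A at M (14>3); C at L (7>0); D at L (7>2)).
C is not dominated — it holds its own against A at M (15>3); B at M (15>14); D at M (15>5).
D is not dominated — it holds its own against A at M (5>3); B at R (12>10); C at L (2>0).

none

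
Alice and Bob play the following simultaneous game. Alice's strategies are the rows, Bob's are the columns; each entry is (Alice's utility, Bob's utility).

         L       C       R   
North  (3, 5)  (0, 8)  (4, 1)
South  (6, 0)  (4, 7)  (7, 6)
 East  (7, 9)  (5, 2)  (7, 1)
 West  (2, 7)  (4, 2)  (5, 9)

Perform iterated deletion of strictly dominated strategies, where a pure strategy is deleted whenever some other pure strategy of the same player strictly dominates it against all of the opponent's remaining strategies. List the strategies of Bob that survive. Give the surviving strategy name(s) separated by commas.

Alice's strategy North is strictly dominated by South (L: 6>3, C: 4>0, R: 7>4) and is removed.
Row West is eliminated: East beats it against every remaining column (L: 7>2, C: 5>4, R: 7>5).
For Bob, C strictly dominates R on the remaining rows (South: 7>6, East: 2>1); eliminate R.
For Alice, East strictly dominates South on the remaining columns (L: 7>6, C: 5>4); eliminate South.
For Bob, L strictly dominates C on the remaining rows (East: 9>2); eliminate C.
Among the remaining strategies, none is strictly dominated by another pure strategy of the same player, so the elimination stops.
Surviving strategies — Alice: {East}; Bob: {L}.

L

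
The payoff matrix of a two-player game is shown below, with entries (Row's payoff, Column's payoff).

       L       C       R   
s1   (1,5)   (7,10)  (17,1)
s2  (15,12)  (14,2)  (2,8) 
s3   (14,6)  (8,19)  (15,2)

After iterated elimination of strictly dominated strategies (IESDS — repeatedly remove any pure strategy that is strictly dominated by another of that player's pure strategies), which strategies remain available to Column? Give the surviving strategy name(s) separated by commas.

L

For Column, L strictly dominates R on the remaining rows (s1: 5>1, s2: 12>8, s3: 6>2); eliminate R.
Row's strategy s1 is strictly dominated by s2 (L: 15>1, C: 14>7) and is removed.
For Row, s2 strictly dominates s3 on the remaining columns (L: 15>14, C: 14>8); eliminate s3.
For Column, L strictly dominates C on the remaining rows (s2: 12>2); eliminate C.
Among the remaining strategies, none is strictly dominated by another pure strategy of the same player, so the elimination stops.
Surviving strategies — Row: {s2}; Column: {L}.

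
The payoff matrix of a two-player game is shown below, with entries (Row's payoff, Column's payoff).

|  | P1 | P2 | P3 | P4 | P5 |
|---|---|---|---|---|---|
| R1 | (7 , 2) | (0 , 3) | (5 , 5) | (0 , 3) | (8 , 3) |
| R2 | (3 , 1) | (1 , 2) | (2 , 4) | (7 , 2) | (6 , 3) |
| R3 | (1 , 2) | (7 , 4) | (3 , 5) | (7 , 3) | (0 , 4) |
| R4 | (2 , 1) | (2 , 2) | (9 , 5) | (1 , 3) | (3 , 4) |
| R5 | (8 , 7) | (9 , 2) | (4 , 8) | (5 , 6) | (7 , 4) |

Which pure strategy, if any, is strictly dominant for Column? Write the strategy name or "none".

P3 vs P1: R1: 5>2, R2: 4>1, R3: 5>2, R4: 5>1, R5: 8>7.
P3 vs P2: R1: 5>3, R2: 4>2, R3: 5>4, R4: 5>2, R5: 8>2.
P3 vs P4: R1: 5>3, R2: 4>2, R3: 5>3, R4: 5>3, R5: 8>6.
P3 vs P5: R1: 5>3, R2: 4>3, R3: 5>4, R4: 5>4, R5: 8>4.
P3 strictly beats every other strategy against every opponent action, so it is strictly dominant.

P3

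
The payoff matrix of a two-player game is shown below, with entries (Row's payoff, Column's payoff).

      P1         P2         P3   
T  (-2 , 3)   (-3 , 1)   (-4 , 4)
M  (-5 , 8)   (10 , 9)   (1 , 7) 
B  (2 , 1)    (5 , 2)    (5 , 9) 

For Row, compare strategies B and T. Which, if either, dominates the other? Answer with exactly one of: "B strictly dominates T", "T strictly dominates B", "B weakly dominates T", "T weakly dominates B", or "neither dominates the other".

Compare B to T across each opponent action: P1: 2>-2, P2: 5>-3, P3: 5>-4.
Every comparison favours B, so B strictly dominates T.

B strictly dominates T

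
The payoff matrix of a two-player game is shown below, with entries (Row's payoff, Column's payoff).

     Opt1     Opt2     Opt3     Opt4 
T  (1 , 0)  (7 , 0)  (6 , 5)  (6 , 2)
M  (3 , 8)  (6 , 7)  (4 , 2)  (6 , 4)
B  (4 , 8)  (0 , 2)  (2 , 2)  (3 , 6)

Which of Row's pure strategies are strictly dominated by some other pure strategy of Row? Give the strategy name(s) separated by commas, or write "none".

T is not dominated — it holds its own against M at Opt2 (7>6); B at Opt2 (7>0).
M is not dominated — it holds its own against T at Opt1 (3>1); B at Opt2 (6>0).
B is not dominated — it holds its own against T at Opt1 (4>1); M at Opt1 (4>3).

none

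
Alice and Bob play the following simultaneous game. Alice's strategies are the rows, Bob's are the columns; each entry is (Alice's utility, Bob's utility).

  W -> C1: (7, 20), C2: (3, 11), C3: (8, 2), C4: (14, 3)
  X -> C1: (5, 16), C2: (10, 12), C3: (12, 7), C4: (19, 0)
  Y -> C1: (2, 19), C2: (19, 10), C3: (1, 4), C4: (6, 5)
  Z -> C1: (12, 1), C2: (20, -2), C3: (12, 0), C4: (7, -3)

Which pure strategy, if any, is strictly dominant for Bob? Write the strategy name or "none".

C1

C1 vs C2: W: 20>11, X: 16>12, Y: 19>10, Z: 1>-2.
C1 vs C3: W: 20>2, X: 16>7, Y: 19>4, Z: 1>0.
C1 vs C4: W: 20>3, X: 16>0, Y: 19>5, Z: 1>-3.
C1 strictly beats every other strategy against every opponent action, so it is strictly dominant.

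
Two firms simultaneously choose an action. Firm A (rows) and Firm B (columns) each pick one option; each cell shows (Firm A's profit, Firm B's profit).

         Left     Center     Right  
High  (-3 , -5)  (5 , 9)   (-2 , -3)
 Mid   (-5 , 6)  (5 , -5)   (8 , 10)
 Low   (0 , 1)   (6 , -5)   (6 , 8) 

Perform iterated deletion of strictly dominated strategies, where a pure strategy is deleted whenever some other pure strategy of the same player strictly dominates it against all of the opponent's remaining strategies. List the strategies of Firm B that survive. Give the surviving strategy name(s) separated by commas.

Firm A's strategy High is strictly dominated by Low (Left: 0>-3, Center: 6>5, Right: 6>-2) and is removed.
Column Left is eliminated: Right beats it against every remaining row (Mid: 10>6, Low: 8>1).
Firm B's strategy Center is strictly dominated by Right (Mid: 10>-5, Low: 8>-5) and is removed.
Firm A's strategy Low is strictly dominated by Mid (Right: 8>6) and is removed.
Among the remaining strategies, none is strictly dominated by another pure strategy of the same player, so the elimination stops.
Surviving strategies — Firm A: {Mid}; Firm B: {Right}.

Right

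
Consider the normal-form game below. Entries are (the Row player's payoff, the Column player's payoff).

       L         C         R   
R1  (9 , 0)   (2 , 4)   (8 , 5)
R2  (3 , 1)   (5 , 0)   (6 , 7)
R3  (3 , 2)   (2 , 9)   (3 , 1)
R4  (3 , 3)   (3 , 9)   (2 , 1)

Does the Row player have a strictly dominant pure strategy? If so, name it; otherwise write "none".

R1 fails to dominate R2 at C (2<5).
R2 fails to dominate R1 at L (3<9).
R3 fails to dominate R1 at L (3<9).
R4 fails to dominate R1 at L (3<9).
No single strategy dominates all the others.

none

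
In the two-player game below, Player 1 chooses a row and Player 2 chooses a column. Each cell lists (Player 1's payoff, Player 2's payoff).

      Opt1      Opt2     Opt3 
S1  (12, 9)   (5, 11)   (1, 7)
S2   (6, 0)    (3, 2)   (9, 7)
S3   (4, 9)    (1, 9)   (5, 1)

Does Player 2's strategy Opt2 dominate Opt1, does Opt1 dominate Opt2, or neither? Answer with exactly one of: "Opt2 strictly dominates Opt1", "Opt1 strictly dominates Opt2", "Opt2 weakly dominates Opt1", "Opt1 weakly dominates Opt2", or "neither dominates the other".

Opt2 weakly dominates Opt1

Opt2's payoffs vs Opt1's, by Player 1's action — S1: 11>9, S2: 2>0, S3: 9=9.
Opt2 is at least as good everywhere and strictly better somewhere (tied only at S3), so Opt2 weakly but not strictly dominates Opt1.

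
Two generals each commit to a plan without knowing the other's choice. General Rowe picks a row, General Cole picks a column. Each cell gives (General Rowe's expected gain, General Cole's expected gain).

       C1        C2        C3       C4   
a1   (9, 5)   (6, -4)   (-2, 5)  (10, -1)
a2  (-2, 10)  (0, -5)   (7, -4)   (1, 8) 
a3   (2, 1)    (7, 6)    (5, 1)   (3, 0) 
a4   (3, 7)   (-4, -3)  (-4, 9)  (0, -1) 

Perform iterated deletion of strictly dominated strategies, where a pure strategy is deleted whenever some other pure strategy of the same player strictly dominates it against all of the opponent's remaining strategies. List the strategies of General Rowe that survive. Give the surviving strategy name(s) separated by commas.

General Rowe's strategy a4 is strictly dominated by a1 (C1: 9>3, C2: 6>-4, C3: -2>-4, C4: 10>0) and is removed.
Column C4 is eliminated: C1 beats it against every remaining row (a1: 5>-1, a2: 10>8, a3: 1>0).
Among the remaining strategies, none is strictly dominated by another pure strategy of the same player, so the elimination stops.
Surviving strategies — General Rowe: {a1, a2, a3}; General Cole: {C1, C2, C3}.

a1, a2, a3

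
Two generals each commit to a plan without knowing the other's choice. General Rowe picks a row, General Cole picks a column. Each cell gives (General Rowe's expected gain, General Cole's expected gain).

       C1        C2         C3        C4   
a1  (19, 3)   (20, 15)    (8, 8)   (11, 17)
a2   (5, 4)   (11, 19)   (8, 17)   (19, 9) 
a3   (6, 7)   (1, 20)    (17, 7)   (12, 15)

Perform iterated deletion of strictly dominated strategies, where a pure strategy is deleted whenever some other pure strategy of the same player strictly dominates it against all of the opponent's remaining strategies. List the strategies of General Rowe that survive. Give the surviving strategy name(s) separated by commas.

Column C1 is eliminated: C2 beats it against every remaining row (a1: 15>3, a2: 19>4, a3: 20>7).
For General Cole, C2 strictly dominates C3 on the remaining rows (a1: 15>8, a2: 19>17, a3: 20>7); eliminate C3.
Row a3 is eliminated: a2 beats it against every remaining column (C2: 11>1, C4: 19>12).
Among the remaining strategies, none is strictly dominated by another pure strategy of the same player, so the elimination stops.
Surviving strategies — General Rowe: {a1, a2}; General Cole: {C2, C4}.

a1, a2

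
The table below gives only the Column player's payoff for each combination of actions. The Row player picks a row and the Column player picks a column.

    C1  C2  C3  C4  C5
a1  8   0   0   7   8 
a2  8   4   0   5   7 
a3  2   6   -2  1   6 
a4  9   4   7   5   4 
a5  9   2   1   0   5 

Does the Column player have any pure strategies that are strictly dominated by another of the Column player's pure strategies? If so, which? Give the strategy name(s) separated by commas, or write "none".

Nothing dominates C1: C2 at a1 (8>0); C3 at a1 (8>0); C4 at a1 (8>7); C5 at a1 (8=8).
C2 is not dominated — it holds its own against C1 at a3 (6>2); C3 at a1 (0=0); C4 at a3 (6>1); C5 at a3 (6=6).
C3 is strictly dominated by C1 (a1: 8>0, a2: 8>0, a3: 2>-2, a4: 9>7, a5: 9>1).
C1 strictly dominates C4 — a1: 8>7, a2: 8>5, a3: 2>1, a4: 9>5, a5: 9>0.
C5 is not dominated — it holds its own against C1 at a1 (8=8); C2 at a1 (8>0); C3 at a1 (8>0); C4 at a1 (8>7).

C3, C4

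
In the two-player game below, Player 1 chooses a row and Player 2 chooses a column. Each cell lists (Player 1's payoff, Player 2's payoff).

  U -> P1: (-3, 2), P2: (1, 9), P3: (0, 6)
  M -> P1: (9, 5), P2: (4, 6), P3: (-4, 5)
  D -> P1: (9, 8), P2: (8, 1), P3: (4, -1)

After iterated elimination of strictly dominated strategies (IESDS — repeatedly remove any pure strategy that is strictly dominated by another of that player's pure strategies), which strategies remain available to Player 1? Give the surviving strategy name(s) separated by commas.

M, D

Player 1's strategy U is strictly dominated by D (P1: 9>-3, P2: 8>1, P3: 4>0) and is removed.
For Player 2, P2 strictly dominates P3 on the remaining rows (M: 6>5, D: 1>-1); eliminate P3.
Among the remaining strategies, none is strictly dominated by another pure strategy of the same player, so the elimination stops.
Surviving strategies — Player 1: {M, D}; Player 2: {P1, P2}.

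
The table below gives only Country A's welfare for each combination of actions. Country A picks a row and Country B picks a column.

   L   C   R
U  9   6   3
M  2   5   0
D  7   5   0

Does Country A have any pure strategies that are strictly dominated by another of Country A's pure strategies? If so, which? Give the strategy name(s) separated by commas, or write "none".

Nothing dominates U: M at L (9>2); D at L (9>7).
M: dominated, since U does at least as well everywhere (L: 9>2, C: 6>5, R: 3>0).
D is strictly dominated by U (L: 9>7, C: 6>5, R: 3>0).

M, D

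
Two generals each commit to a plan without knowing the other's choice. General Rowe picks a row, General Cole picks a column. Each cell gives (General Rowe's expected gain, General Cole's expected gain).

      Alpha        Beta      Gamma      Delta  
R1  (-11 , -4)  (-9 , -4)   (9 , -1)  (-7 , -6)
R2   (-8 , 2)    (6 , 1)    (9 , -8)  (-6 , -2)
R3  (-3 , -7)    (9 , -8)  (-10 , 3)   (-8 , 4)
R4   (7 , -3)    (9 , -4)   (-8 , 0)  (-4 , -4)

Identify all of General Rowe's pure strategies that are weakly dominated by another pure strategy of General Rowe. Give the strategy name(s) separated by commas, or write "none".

R1 is weakly dominated by R2 (Alpha: -8>-11, Beta: 6>-9, Gamma: 9=9, Delta: -6>-7).
R2 is not dominated — it holds its own against R1 at Alpha (-8>-11); R3 at Gamma (9>-10); R4 at Gamma (9>-8).
R4 weakly dominates R3 — Alpha: 7>-3, Beta: 9=9, Gamma: -8>-10, Delta: -4>-8.
R4 is not dominated — it holds its own against R1 at Alpha (7>-11); R2 at Alpha (7>-8); R3 at Alpha (7>-3).

R1, R3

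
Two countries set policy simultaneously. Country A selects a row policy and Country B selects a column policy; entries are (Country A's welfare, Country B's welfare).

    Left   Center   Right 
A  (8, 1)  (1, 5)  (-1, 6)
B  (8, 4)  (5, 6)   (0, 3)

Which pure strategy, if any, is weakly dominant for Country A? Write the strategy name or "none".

B

B vs A: Left: 8=8, Center: 5>1, Right: 0>-1.
B is at least as good as every other strategy against every opponent action, so it is weakly dominant.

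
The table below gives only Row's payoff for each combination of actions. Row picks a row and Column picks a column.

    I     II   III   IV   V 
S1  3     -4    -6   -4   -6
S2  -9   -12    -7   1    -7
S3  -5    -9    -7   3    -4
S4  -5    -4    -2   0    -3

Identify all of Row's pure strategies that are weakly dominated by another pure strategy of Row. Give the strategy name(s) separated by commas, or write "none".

S1 is not dominated — it holds its own against S2 at I (3>-9); S3 at I (3>-5); S4 at I (3>-5).
S2: dominated, since S3 does at least as well everywhere (I: -5>-9, II: -9>-12, III: -7=-7, IV: 3>1, V: -4>-7).
S3: no other strategy beats it everywhere (S1 at IV (3>-4); S2 at I (-5>-9); S4 at IV (3>0)).
S4 is not dominated — it holds its own against S1 at III (-2>-6); S2 at I (-5>-9); S3 at II (-4>-9).

S2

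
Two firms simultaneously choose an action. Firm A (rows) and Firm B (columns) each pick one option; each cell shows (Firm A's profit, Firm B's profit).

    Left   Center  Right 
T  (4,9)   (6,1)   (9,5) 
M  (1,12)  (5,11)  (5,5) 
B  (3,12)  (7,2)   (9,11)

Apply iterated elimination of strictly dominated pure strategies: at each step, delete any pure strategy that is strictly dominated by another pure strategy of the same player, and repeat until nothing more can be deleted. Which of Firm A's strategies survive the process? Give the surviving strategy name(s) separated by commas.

Row M is eliminated: T beats it against every remaining column (Left: 4>1, Center: 6>5, Right: 9>5).
Column Center is eliminated: Left beats it against every remaining row (T: 9>1, B: 12>2).
For Firm B, Left strictly dominates Right on the remaining rows (T: 9>5, B: 12>11); eliminate Right.
Row B is eliminated: T beats it against every remaining column (Left: 4>3).
Among the remaining strategies, none is strictly dominated by another pure strategy of the same player, so the elimination stops.
Surviving strategies — Firm A: {T}; Firm B: {Left}.

T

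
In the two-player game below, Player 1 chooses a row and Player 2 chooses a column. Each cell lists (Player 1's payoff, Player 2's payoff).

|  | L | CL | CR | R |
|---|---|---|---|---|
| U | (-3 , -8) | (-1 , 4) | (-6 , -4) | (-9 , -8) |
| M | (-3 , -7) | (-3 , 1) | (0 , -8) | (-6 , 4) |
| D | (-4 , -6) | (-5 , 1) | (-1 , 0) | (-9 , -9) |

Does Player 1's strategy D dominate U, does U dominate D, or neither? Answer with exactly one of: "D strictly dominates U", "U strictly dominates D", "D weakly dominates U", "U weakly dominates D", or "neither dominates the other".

Compare D to U across each opponent action: L: -4<-3, CL: -5<-1, CR: -1>-6, R: -9=-9.
D does better at CR but worse at L, CL; neither strategy dominates the other.

neither dominates the other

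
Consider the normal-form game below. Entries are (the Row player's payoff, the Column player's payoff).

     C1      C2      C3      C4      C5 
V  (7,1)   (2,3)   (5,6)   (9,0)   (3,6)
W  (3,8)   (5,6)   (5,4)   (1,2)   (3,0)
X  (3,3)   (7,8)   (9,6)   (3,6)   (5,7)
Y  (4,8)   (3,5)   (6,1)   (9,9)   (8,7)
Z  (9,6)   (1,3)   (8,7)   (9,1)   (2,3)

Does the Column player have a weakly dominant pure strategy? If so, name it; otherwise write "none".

C1 fails to dominate C2 at V (1<3).
C2 fails to dominate C1 at W (6<8).
C3 fails to dominate C1 at W (4<8).
C4 fails to dominate C1 at V (0<1).
C5 fails to dominate C1 at W (0<8).
No single strategy dominates all the others.

none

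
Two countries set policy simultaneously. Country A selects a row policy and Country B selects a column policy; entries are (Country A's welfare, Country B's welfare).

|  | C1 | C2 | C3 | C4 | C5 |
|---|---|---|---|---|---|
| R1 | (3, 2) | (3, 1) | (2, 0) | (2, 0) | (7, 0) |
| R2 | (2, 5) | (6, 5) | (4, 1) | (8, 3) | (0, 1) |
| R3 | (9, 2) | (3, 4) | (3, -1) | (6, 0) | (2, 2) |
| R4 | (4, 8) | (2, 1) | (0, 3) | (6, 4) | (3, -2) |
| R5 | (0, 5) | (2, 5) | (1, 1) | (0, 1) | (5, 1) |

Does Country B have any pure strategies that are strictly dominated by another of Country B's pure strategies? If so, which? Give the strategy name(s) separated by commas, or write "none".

C3, C4, C5

Nothing dominates C1: C2 at R1 (2>1); C3 at R1 (2>0); C4 at R1 (2>0); C5 at R1 (2>0).
Nothing dominates C2: C1 at R2 (5=5); C3 at R1 (1>0); C4 at R1 (1>0); C5 at R1 (1>0).
C3: dominated, since C1 does at least as well everywhere (R1: 2>0, R2: 5>1, R3: 2>-1, R4: 8>3, R5: 5>1).
C4 is strictly dominated by C1 (R1: 2>0, R2: 5>3, R3: 2>0, R4: 8>4, R5: 5>1).
C2 strictly dominates C5 — R1: 1>0, R2: 5>1, R3: 4>2, R4: 1>-2, R5: 5>1.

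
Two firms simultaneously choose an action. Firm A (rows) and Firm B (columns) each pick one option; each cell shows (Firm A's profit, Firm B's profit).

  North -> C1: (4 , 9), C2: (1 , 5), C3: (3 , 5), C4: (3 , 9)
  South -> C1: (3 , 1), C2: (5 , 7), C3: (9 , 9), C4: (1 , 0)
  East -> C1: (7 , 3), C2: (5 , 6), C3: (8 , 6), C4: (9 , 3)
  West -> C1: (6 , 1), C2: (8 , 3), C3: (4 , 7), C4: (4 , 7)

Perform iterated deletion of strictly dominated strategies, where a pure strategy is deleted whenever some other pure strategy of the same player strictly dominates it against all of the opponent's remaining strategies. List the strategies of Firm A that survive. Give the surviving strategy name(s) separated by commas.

South, East, West

For Firm A, East strictly dominates North on the remaining columns (C1: 7>4, C2: 5>1, C3: 8>3, C4: 9>3); eliminate North.
Firm B's strategy C1 is strictly dominated by C2 (South: 7>1, East: 6>3, West: 3>1) and is removed.
Among the remaining strategies, none is strictly dominated by another pure strategy of the same player, so the elimination stops.
Surviving strategies — Firm A: {South, East, West}; Firm B: {C2, C3, C4}.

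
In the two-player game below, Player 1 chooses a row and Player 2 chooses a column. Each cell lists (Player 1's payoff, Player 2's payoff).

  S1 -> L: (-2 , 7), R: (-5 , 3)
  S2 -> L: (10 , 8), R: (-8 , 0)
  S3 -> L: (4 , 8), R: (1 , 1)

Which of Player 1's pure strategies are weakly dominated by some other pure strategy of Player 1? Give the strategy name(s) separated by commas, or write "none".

S1

S1 is weakly dominated by S3 (L: 4>-2, R: 1>-5).
Nothing dominates S2: S1 at L (10>-2); S3 at L (10>4).
S3: no other strategy beats it everywhere (S1 at L (4>-2); S2 at R (1>-8)).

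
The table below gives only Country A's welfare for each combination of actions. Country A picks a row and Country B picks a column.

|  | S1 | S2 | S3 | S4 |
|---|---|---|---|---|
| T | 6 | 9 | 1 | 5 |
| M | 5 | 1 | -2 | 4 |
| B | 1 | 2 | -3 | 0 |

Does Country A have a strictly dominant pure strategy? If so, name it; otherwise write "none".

T vs M: S1: 6>5, S2: 9>1, S3: 1>-2, S4: 5>4.
T vs B: S1: 6>1, S2: 9>2, S3: 1>-3, S4: 5>0.
T strictly beats every other strategy against every opponent action, so it is strictly dominant.

T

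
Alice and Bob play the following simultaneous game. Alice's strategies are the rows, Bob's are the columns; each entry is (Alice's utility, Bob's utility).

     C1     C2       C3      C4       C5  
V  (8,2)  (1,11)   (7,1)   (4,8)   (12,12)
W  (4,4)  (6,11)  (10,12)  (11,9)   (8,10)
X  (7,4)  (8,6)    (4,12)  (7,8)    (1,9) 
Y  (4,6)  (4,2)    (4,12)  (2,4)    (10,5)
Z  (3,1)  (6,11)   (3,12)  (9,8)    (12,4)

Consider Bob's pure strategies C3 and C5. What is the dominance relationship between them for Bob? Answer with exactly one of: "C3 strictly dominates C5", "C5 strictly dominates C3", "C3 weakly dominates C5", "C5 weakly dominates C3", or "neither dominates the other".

Compare C3 to C5 across each opponent action: V: 1<12, W: 12>10, X: 12>9, Y: 12>5, Z: 12>4.
C3 does better at W, X, Y, Z but worse at V; neither strategy dominates the other.

neither dominates the other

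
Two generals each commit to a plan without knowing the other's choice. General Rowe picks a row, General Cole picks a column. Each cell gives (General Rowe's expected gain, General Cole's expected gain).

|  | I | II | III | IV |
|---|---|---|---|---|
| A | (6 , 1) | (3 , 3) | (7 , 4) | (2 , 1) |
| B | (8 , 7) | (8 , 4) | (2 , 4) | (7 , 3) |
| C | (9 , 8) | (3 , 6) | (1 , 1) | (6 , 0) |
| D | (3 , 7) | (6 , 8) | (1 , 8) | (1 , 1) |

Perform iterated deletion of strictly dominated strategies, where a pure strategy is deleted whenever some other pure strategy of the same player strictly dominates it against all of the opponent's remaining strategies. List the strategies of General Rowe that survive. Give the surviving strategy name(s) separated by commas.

Row D is eliminated: B beats it against every remaining column (I: 8>3, II: 8>6, III: 2>1, IV: 7>1).
Column IV is eliminated: II beats it against every remaining row (A: 3>1, B: 4>3, C: 6>0).
Among the remaining strategies, none is strictly dominated by another pure strategy of the same player, so the elimination stops.
Surviving strategies — General Rowe: {A, B, C}; General Cole: {I, II, III}.

A, B, C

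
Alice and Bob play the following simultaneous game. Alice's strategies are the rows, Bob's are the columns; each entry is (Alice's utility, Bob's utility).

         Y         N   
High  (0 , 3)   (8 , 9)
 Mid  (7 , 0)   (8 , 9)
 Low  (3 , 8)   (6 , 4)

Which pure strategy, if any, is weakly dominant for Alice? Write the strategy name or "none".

Mid vs High: Y: 7>0, N: 8=8.
Mid vs Low: Y: 7>3, N: 8>6.
Mid is at least as good as every other strategy against every opponent action, so it is weakly dominant.

Mid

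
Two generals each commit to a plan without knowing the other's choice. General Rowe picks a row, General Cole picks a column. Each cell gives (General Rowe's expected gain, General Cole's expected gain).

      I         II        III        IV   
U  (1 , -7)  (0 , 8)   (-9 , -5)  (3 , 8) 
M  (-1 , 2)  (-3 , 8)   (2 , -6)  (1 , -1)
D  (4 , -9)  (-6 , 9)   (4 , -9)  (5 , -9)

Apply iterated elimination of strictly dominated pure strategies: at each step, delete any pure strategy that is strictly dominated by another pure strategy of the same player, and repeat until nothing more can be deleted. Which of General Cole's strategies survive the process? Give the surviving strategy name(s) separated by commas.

II, IV

For General Cole, II strictly dominates I on the remaining rows (U: 8>-7, M: 8>2, D: 9>-9); eliminate I.
Column III is eliminated: II beats it against every remaining row (U: 8>-5, M: 8>-6, D: 9>-9).
For General Rowe, U strictly dominates M on the remaining columns (II: 0>-3, IV: 3>1); eliminate M.
Among the remaining strategies, none is strictly dominated by another pure strategy of the same player, so the elimination stops.
Surviving strategies — General Rowe: {U, D}; General Cole: {II, IV}.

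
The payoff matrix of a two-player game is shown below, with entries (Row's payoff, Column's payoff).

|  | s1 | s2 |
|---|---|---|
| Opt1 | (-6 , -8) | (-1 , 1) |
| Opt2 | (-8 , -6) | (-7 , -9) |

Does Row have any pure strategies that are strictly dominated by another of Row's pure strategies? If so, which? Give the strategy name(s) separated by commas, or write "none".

Opt1: no other strategy beats it everywhere (Opt2 at s1 (-6>-8)).
Opt2: dominated, since Opt1 does at least as well everywhere (s1: -6>-8, s2: -1>-7).

Opt2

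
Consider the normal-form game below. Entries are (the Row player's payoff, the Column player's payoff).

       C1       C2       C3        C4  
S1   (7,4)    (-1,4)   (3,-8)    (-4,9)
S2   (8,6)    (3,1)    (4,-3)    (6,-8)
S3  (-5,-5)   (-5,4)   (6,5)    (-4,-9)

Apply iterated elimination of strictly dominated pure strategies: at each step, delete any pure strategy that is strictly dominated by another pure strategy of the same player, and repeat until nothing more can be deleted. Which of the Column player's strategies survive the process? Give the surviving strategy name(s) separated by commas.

Row S1 is eliminated: S2 beats it against every remaining column (C1: 8>7, C2: 3>-1, C3: 4>3, C4: 6>-4).
Column C4 is eliminated: C1 beats it against every remaining row (S2: 6>-8, S3: -5>-9).
Among the remaining strategies, none is strictly dominated by another pure strategy of the same player, so the elimination stops.
Surviving strategies — the Row player: {S2, S3}; the Column player: {C1, C2, C3}.

C1, C2, C3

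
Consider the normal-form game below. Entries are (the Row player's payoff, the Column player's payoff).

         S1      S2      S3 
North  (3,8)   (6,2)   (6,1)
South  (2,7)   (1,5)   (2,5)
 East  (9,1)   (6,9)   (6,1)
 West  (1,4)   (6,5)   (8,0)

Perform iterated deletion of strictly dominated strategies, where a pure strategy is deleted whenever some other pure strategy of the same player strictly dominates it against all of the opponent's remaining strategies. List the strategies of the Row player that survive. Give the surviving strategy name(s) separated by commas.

North, East, West

Row South is eliminated: North beats it against every remaining column (S1: 3>2, S2: 6>1, S3: 6>2).
For the Column player, S2 strictly dominates S3 on the remaining rows (North: 2>1, East: 9>1, West: 5>0); eliminate S3.
Among the remaining strategies, none is strictly dominated by another pure strategy of the same player, so the elimination stops.
Surviving strategies — the Row player: {North, East, West}; the Column player: {S1, S2}.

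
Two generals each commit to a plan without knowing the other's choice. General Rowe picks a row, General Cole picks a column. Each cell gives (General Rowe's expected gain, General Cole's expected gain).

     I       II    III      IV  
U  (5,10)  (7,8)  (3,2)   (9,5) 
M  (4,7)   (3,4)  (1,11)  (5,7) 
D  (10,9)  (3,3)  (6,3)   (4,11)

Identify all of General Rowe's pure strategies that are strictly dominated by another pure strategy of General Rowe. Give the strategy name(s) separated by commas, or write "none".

Nothing dominates U: M at I (5>4); D at II (7>3).
M: dominated, since U does at least as well everywhere (I: 5>4, II: 7>3, III: 3>1, IV: 9>5).
D is not dominated — it holds its own against U at I (10>5); M at I (10>4).

M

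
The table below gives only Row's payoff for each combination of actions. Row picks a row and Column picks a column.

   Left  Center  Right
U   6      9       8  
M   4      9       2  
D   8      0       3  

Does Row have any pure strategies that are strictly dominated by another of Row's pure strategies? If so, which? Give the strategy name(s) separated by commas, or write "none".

U: no other strategy beats it everywhere (M at Left (6>4); D at Center (9>0)).
Nothing dominates M: U at Center (9=9); D at Center (9>0).
Nothing dominates D: U at Left (8>6); M at Left (8>4).

none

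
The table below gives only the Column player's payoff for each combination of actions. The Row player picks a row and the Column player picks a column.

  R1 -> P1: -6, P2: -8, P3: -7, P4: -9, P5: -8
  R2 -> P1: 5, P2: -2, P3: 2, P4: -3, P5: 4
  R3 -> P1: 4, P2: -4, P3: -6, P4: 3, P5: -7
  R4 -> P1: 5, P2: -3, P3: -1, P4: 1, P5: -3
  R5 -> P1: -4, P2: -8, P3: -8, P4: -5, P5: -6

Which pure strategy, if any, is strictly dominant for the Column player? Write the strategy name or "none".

P1

P1 vs P2: R1: -6>-8, R2: 5>-2, R3: 4>-4, R4: 5>-3, R5: -4>-8.
P1 vs P3: R1: -6>-7, R2: 5>2, R3: 4>-6, R4: 5>-1, R5: -4>-8.
P1 vs P4: R1: -6>-9, R2: 5>-3, R3: 4>3, R4: 5>1, R5: -4>-5.
P1 vs P5: R1: -6>-8, R2: 5>4, R3: 4>-7, R4: 5>-3, R5: -4>-6.
P1 strictly beats every other strategy against every opponent action, so it is strictly dominant.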